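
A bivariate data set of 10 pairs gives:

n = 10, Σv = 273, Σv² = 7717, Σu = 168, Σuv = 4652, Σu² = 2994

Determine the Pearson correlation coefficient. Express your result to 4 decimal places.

r = (nΣuv − ΣuΣv) / √[(nΣu² − (Σu)²)(nΣv² − (Σv)²)]
Numerator: 10×4652 − 168×273 = 656
Denominator: √[(29940 − 28224)(77170 − 74529)] = √[1716 × 2641] = 2128.8391
r = 656 / 2128.8391 ≈ 0.3081

0.3081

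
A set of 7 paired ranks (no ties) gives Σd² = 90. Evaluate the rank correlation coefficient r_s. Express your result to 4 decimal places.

ρ = 1 − 6Σd² / [n(n²−1)] = 1 − 6×90 / (7×48)
  = 1 − 540/336 = 1 − 1.60714 ≈ -0.6071

-0.6071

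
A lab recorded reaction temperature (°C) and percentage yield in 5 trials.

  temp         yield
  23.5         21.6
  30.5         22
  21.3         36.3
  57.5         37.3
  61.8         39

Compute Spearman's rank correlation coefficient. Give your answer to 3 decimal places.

Rank temp: 2, 3, 1, 4, 5
Rank yield: 1, 2, 3, 4, 5
d = rank(temp) − rank(yield): 1, 1, -2, 0, 0; Σd² = 6
ρ = 1 − 6Σd² / [n(n²−1)] = 1 − 6×6 / (5×24) = 1 − 36/120 ≈ 0.700

0.700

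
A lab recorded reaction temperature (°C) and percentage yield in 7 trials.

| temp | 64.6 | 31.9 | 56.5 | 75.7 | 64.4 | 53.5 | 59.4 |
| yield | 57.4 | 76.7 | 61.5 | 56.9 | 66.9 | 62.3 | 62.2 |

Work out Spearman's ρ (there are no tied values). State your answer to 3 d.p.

Rank temp: 6, 1, 3, 7, 5, 2, 4
Rank yield: 2, 7, 3, 1, 6, 5, 4
d = rank(temp) − rank(yield): 4, -6, 0, 6, -1, -3, 0; Σd² = 98
ρ = 1 − 6Σd² / [n(n²−1)] = 1 − 6×98 / (7×48) = 1 − 588/336 ≈ -0.750

-0.750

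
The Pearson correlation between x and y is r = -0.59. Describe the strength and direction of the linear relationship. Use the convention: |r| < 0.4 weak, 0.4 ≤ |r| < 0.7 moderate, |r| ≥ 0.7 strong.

moderate negative

r = -0.59 < 0 so the relationship is negative.
|r| = 0.59, which falls in the moderate range.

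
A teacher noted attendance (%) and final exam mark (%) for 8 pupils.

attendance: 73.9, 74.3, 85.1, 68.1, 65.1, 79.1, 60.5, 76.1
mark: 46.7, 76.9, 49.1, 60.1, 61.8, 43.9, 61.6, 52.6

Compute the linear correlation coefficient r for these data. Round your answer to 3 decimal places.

n = 8, Σx = 582.2, Σy = 452.7, Σx² = 42807.6, Σy² = 26425.09, Σxy = 32661.35
nΣxy − ΣxΣy = 261290.8 − 263561.94 = -2271.14
nΣx² − (Σx)² = 342460.8 − 338956.84 = 3503.96; nΣy² − (Σy)² = 211400.72 − 204937.29 = 6463.43
r = -2271.14 / √(3503.96 × 6463.43) = -2271.14 / 4758.9495 ≈ -0.477

-0.477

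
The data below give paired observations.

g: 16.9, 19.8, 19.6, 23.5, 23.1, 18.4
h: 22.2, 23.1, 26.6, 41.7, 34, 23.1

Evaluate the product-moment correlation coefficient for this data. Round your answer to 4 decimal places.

0.9155

n = 6, Σg = 121.3, Σh = 170.7, Σg² = 2486.23, Σh² = 5162.51, Σgh = 3544.31
nΣgh − ΣgΣh = 21265.86 − 20705.91 = 559.95
nΣg² − (Σg)² = 14917.38 − 14713.69 = 203.69; nΣh² − (Σh)² = 30975.06 − 29138.49 = 1836.57
r = 559.95 / √(203.69 × 1836.57) = 559.95 / 611.6297 ≈ 0.9155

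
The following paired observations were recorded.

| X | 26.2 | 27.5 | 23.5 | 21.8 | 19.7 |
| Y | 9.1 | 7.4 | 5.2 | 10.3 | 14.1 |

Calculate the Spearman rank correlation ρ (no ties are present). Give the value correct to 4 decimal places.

-0.7000

Rank X: 4, 5, 3, 2, 1
Rank Y: 3, 2, 1, 4, 5
d = rank(X) − rank(Y): 1, 3, 2, -2, -4; Σd² = 34
ρ = 1 − 6Σd² / [n(n²−1)] = 1 − 6×34 / (5×24) = 1 − 204/120 ≈ -0.7000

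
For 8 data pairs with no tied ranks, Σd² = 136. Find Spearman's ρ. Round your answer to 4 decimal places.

-0.6190

ρ = 1 − 6Σd² / [n(n²−1)] = 1 − 6×136 / (8×63)
  = 1 − 816/504 = 1 − 1.61905 ≈ -0.6190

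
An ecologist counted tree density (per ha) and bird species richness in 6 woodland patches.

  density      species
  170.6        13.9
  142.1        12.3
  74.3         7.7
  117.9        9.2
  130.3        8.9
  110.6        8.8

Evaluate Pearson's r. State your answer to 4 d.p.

0.9033

n = 6, Σx = 745.8, Σy = 60.8, Σx² = 97928.12, Σy² = 645.08, Σxy = 7908.91
nΣxy − ΣxΣy = 47453.46 − 45344.64 = 2108.82
nΣx² − (Σx)² = 587568.72 − 556217.64 = 31351.08; nΣy² − (Σy)² = 3870.48 − 3696.64 = 173.84
r = 2108.82 / √(31351.08 × 173.84) = 2108.82 / 2334.5389 ≈ 0.9033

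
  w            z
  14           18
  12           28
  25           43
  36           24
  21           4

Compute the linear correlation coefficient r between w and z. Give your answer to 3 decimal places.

n = 5, Σw = 108, Σz = 117, Σw² = 2702, Σz² = 3549, Σwz = 2611
nΣwz − ΣwΣz = 13055 − 12636 = 419
nΣw² − (Σw)² = 13510 − 11664 = 1846; nΣz² − (Σz)² = 17745 − 13689 = 4056
r = 419 / √(1846 × 4056) = 419 / 2736.3070 ≈ 0.153

0.153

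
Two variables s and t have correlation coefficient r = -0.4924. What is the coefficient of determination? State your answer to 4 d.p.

0.2425

r² = (-0.4924)² = 0.2425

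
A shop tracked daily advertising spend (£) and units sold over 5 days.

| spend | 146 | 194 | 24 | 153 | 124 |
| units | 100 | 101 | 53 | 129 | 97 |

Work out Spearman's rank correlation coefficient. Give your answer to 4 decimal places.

Rank spend: 3, 5, 1, 4, 2
Rank units: 3, 4, 1, 5, 2
d = rank(spend) − rank(units): 0, 1, 0, -1, 0; Σd² = 2
ρ = 1 − 6Σd² / [n(n²−1)] = 1 − 6×2 / (5×24) = 1 − 12/120 ≈ 0.9000

0.9000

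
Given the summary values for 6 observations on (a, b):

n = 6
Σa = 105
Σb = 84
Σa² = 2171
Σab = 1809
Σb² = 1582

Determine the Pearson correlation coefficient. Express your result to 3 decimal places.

0.921

r = (nΣab − ΣaΣb) / √[(nΣa² − (Σa)²)(nΣb² − (Σb)²)]
Numerator: 6×1809 − 105×84 = 2034
Denominator: √[(13026 − 11025)(9492 − 7056)] = √[2001 × 2436] = 2207.8125
r = 2034 / 2207.8125 ≈ 0.921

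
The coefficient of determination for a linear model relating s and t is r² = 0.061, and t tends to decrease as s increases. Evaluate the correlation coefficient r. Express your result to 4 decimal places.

-0.2470

|r| = √0.061 = 0.2470
The association is negative, so r = −0.2470.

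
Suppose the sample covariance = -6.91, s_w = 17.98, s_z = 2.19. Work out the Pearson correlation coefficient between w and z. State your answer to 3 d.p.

r = Cov(w,z) / (s_w · s_z) = -6.91 / (17.98 × 2.19)
  = -6.91 / 39.3762 ≈ -0.175

-0.175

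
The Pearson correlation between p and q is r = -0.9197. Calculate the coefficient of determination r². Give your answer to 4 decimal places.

0.8458

r² = (-0.9197)² = 0.8458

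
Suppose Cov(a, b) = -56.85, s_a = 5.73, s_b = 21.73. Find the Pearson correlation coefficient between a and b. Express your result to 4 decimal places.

-0.4566

r = Cov(a,b) / (s_a · s_b) = -56.85 / (5.73 × 21.73)
  = -56.85 / 124.5129 ≈ -0.4566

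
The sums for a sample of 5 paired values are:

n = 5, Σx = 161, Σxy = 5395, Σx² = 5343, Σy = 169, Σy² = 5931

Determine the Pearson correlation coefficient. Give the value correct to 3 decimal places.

r = (nΣxy − ΣxΣy) / √[(nΣx² − (Σx)²)(nΣy² − (Σy)²)]
Numerator: 5×5395 − 161×169 = -234
Denominator: √[(26715 − 25921)(29655 − 28561)] = √[794 × 1094] = 932.0064
r = -234 / 932.0064 ≈ -0.251

-0.251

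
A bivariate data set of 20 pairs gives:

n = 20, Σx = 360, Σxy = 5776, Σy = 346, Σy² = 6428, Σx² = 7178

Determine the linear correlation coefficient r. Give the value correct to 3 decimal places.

r = (nΣxy − ΣxΣy) / √[(nΣx² − (Σx)²)(nΣy² − (Σy)²)]
Numerator: 20×5776 − 360×346 = -9040
Denominator: √[(143560 − 129600)(128560 − 119716)] = √[13960 × 8844] = 11111.3564
r = -9040 / 11111.3564 ≈ -0.814

-0.814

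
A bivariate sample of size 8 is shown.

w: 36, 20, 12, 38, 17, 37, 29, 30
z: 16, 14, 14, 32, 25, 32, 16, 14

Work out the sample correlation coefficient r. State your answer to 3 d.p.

n = 8, Σw = 219, Σz = 163, Σw² = 6683, Σz² = 3773, Σwz = 4733
nΣwz − ΣwΣz = 37864 − 35697 = 2167
nΣw² − (Σw)² = 53464 − 47961 = 5503; nΣz² − (Σz)² = 30184 − 26569 = 3615
r = 2167 / √(5503 × 3615) = 2167 / 4460.1956 ≈ 0.486

0.486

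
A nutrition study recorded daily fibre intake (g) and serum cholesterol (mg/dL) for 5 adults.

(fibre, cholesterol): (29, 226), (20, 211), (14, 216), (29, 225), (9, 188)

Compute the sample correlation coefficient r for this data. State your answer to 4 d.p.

0.8751

n = 5, Σx = 101, Σy = 1066, Σx² = 2359, Σy² = 228222, Σxy = 22015
nΣxy − ΣxΣy = 110075 − 107666 = 2409
nΣx² − (Σx)² = 11795 − 10201 = 1594; nΣy² − (Σy)² = 1141110 − 1136356 = 4754
r = 2409 / √(1594 × 4754) = 2409 / 2752.7942 ≈ 0.8751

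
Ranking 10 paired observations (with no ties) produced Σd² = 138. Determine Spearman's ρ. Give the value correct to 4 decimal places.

0.1636

ρ = 1 − 6Σd² / [n(n²−1)] = 1 − 6×138 / (10×99)
  = 1 − 828/990 = 1 − 0.83636 ≈ 0.1636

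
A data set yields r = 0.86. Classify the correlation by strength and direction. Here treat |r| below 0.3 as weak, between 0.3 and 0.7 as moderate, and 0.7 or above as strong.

r = 0.86 > 0 so the relationship is positive.
|r| = 0.86, which falls in the strong range.

strong positive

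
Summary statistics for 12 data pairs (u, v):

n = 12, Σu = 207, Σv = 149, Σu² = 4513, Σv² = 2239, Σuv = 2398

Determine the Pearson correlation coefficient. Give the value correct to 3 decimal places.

r = (nΣuv − ΣuΣv) / √[(nΣu² − (Σu)²)(nΣv² − (Σv)²)]
Numerator: 12×2398 − 207×149 = -2067
Denominator: √[(54156 − 42849)(26868 − 22201)] = √[11307 × 4667] = 7264.2803
r = -2067 / 7264.2803 ≈ -0.285

-0.285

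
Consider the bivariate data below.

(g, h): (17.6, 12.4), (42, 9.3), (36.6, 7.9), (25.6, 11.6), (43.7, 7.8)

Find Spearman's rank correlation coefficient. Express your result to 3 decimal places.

-0.900

Rank g: 1, 4, 3, 2, 5
Rank h: 5, 3, 2, 4, 1
d = rank(g) − rank(h): -4, 1, 1, -2, 4; Σd² = 38
ρ = 1 − 6Σd² / [n(n²−1)] = 1 − 6×38 / (5×24) = 1 − 228/120 ≈ -0.900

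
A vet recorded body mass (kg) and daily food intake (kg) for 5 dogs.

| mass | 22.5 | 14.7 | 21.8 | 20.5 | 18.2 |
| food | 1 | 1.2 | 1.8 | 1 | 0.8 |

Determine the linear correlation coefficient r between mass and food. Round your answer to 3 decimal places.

0.228

n = 5, Σx = 97.7, Σy = 5.8, Σx² = 1949.07, Σy² = 7.32, Σxy = 114.44
nΣxy − ΣxΣy = 572.2 − 566.66 = 5.54
nΣx² − (Σx)² = 9745.35 − 9545.29 = 200.06; nΣy² − (Σy)² = 36.6 − 33.64 = 2.96
r = 5.54 / √(200.06 × 2.96) = 5.54 / 24.3347 ≈ 0.228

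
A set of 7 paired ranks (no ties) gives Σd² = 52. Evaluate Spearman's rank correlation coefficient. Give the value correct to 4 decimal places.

ρ = 1 − 6Σd² / [n(n²−1)] = 1 − 6×52 / (7×48)
  = 1 − 312/336 = 1 − 0.92857 ≈ 0.0714

0.0714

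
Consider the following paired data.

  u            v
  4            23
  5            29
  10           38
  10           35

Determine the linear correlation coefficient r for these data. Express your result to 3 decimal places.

0.951

n = 4, Σu = 29, Σv = 125, Σu² = 241, Σv² = 4039, Σuv = 967
nΣuv − ΣuΣv = 3868 − 3625 = 243
nΣu² − (Σu)² = 964 − 841 = 123; nΣv² − (Σv)² = 16156 − 15625 = 531
r = 243 / √(123 × 531) = 243 / 255.5641 ≈ 0.951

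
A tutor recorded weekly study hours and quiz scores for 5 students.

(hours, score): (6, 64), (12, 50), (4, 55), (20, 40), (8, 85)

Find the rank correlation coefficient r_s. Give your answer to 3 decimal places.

-0.600

Rank hours: 2, 4, 1, 5, 3
Rank score: 4, 2, 3, 1, 5
d = rank(hours) − rank(score): -2, 2, -2, 4, -2; Σd² = 32
ρ = 1 − 6Σd² / [n(n²−1)] = 1 − 6×32 / (5×24) = 1 − 192/120 ≈ -0.600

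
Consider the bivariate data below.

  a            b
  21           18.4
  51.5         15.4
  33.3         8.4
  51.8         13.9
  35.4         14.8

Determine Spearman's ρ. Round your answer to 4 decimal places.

Rank a: 1, 4, 2, 5, 3
Rank b: 5, 4, 1, 2, 3
d = rank(a) − rank(b): -4, 0, 1, 3, 0; Σd² = 26
ρ = 1 − 6Σd² / [n(n²−1)] = 1 − 6×26 / (5×24) = 1 − 156/120 ≈ -0.3000

-0.3000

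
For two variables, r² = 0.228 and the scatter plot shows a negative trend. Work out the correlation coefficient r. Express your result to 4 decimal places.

|r| = √0.228 = 0.4775
The association is negative, so r = −0.4775.

-0.4775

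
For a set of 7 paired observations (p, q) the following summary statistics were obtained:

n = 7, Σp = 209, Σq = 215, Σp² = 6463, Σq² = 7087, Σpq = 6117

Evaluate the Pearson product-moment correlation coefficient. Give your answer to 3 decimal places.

-0.921

r = (nΣpq − ΣpΣq) / √[(nΣp² − (Σp)²)(nΣq² − (Σq)²)]
Numerator: 7×6117 − 209×215 = -2116
Denominator: √[(45241 − 43681)(49609 − 46225)] = √[1560 × 3384] = 2297.6162
r = -2116 / 2297.6162 ≈ -0.921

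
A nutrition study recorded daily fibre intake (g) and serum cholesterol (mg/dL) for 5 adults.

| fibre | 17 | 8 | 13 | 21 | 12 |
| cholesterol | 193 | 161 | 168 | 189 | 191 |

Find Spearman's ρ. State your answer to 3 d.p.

0.500

Rank fibre: 4, 1, 3, 5, 2
Rank cholesterol: 5, 1, 2, 3, 4
d = rank(fibre) − rank(cholesterol): -1, 0, 1, 2, -2; Σd² = 10
ρ = 1 − 6Σd² / [n(n²−1)] = 1 − 6×10 / (5×24) = 1 − 60/120 ≈ 0.500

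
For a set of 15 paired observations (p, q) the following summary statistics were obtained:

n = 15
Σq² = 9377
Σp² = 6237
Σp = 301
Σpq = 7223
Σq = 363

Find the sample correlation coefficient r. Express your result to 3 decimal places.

r = (nΣpq − ΣpΣq) / √[(nΣp² − (Σp)²)(nΣq² − (Σq)²)]
Numerator: 15×7223 − 301×363 = -918
Denominator: √[(93555 − 90601)(140655 − 131769)] = √[2954 × 8886] = 5123.4016
r = -918 / 5123.4016 ≈ -0.179

-0.179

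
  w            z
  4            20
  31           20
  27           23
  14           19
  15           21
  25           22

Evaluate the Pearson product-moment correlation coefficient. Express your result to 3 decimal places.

n = 6, Σw = 116, Σz = 125, Σw² = 2752, Σz² = 2615, Σwz = 2452
nΣwz − ΣwΣz = 14712 − 14500 = 212
nΣw² − (Σw)² = 16512 − 13456 = 3056; nΣz² − (Σz)² = 15690 − 15625 = 65
r = 212 / √(3056 × 65) = 212 / 445.6905 ≈ 0.476

0.476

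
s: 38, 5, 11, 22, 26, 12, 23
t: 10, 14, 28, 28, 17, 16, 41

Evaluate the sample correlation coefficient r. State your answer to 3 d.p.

-0.087

n = 7, Σs = 137, Σt = 154, Σs² = 3423, Σt² = 4090, Σst = 2951
nΣst − ΣsΣt = 20657 − 21098 = -441
nΣs² − (Σs)² = 23961 − 18769 = 5192; nΣt² − (Σt)² = 28630 − 23716 = 4914
r = -441 / √(5192 × 4914) = -441 / 5051.0878 ≈ -0.087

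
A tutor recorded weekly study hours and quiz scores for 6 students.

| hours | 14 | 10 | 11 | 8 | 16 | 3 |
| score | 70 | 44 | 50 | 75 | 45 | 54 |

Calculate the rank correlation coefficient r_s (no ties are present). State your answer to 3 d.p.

Rank hours: 5, 3, 4, 2, 6, 1
Rank score: 5, 1, 3, 6, 2, 4
d = rank(hours) − rank(score): 0, 2, 1, -4, 4, -3; Σd² = 46
ρ = 1 − 6Σd² / [n(n²−1)] = 1 − 6×46 / (6×35) = 1 − 276/210 ≈ -0.314

-0.314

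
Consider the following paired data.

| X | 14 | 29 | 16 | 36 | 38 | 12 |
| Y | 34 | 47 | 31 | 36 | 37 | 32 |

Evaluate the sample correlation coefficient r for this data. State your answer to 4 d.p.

0.5278

n = 6, ΣX = 145, ΣY = 217, ΣX² = 4177, ΣY² = 8015, ΣXY = 5421
nΣXY − ΣXΣY = 32526 − 31465 = 1061
nΣX² − (ΣX)² = 25062 − 21025 = 4037; nΣY² − (ΣY)² = 48090 − 47089 = 1001
r = 1061 / √(4037 × 1001) = 1061 / 2010.2331 ≈ 0.5278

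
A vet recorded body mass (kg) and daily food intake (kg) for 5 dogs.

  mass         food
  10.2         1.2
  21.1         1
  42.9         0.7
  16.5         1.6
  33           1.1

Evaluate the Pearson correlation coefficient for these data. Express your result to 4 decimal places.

n = 5, Σx = 123.7, Σy = 5.6, Σx² = 3750.91, Σy² = 6.7, Σxy = 126.07
nΣxy − ΣxΣy = 630.35 − 692.72 = -62.37
nΣx² − (Σx)² = 18754.55 − 15301.69 = 3452.86; nΣy² − (Σy)² = 33.5 − 31.36 = 2.14
r = -62.37 / √(3452.86 × 2.14) = -62.37 / 85.9600 ≈ -0.7256

-0.7256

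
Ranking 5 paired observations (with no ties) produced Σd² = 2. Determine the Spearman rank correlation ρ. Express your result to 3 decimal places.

ρ = 1 − 6Σd² / [n(n²−1)] = 1 − 6×2 / (5×24)
  = 1 − 12/120 = 1 − 0.1000 ≈ 0.900

0.900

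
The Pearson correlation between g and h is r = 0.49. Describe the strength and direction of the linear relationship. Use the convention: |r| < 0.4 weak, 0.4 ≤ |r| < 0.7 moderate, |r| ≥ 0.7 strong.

r = 0.49 > 0 so the relationship is positive.
|r| = 0.49, which falls in the moderate range.

moderate positive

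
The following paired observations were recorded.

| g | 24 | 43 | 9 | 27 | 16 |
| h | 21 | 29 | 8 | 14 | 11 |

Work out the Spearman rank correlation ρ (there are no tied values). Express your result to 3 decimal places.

0.900

Rank g: 3, 5, 1, 4, 2
Rank h: 4, 5, 1, 3, 2
d = rank(g) − rank(h): -1, 0, 0, 1, 0; Σd² = 2
ρ = 1 − 6Σd² / [n(n²−1)] = 1 − 6×2 / (5×24) = 1 − 12/120 ≈ 0.900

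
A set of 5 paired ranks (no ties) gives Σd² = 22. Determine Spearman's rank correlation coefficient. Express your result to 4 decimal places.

ρ = 1 − 6Σd² / [n(n²−1)] = 1 − 6×22 / (5×24)
  = 1 − 132/120 = 1 − 1.10000 ≈ -0.1000

-0.1000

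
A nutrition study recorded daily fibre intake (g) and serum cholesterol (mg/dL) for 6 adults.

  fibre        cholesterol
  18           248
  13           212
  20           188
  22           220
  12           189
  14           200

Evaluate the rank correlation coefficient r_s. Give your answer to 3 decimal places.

0.257

Rank fibre: 4, 2, 5, 6, 1, 3
Rank cholesterol: 6, 4, 1, 5, 2, 3
d = rank(fibre) − rank(cholesterol): -2, -2, 4, 1, -1, 0; Σd² = 26
ρ = 1 − 6Σd² / [n(n²−1)] = 1 − 6×26 / (6×35) = 1 − 156/210 ≈ 0.257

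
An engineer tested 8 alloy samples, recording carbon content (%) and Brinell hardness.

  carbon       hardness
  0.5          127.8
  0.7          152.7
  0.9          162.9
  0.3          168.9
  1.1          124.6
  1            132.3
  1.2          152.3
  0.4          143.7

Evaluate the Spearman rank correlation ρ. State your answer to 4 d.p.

Rank carbon: 3, 4, 5, 1, 7, 6, 8, 2
Rank hardness: 2, 6, 7, 8, 1, 3, 5, 4
d = rank(carbon) − rank(hardness): 1, -2, -2, -7, 6, 3, 3, -2; Σd² = 116
ρ = 1 − 6Σd² / [n(n²−1)] = 1 − 6×116 / (8×63) = 1 − 696/504 ≈ -0.3810

-0.3810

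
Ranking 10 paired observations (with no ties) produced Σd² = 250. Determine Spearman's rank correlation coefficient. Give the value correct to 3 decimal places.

ρ = 1 − 6Σd² / [n(n²−1)] = 1 − 6×250 / (10×99)
  = 1 − 1500/990 = 1 − 1.5152 ≈ -0.515

-0.515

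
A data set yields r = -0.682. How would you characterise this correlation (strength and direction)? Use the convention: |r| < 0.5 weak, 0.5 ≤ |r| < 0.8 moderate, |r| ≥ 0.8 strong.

moderate negative

r = -0.682 < 0 so the relationship is negative.
|r| = 0.682, which falls in the moderate range.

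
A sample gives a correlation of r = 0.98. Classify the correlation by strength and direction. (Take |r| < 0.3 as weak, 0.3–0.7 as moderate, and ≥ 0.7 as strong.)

strong positive

r = 0.98 > 0 so the relationship is positive.
|r| = 0.98, which falls in the strong range.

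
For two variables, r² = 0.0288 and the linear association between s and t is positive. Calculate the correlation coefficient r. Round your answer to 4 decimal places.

0.1697

|r| = √0.0288 = 0.1697
The association is positive, so r = 0.1697.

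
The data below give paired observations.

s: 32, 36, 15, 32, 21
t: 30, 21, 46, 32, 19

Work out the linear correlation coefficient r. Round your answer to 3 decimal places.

n = 5, Σs = 136, Σt = 148, Σs² = 4010, Σt² = 4842, Σst = 3829
nΣst − ΣsΣt = 19145 − 20128 = -983
nΣs² − (Σs)² = 20050 − 18496 = 1554; nΣt² − (Σt)² = 24210 − 21904 = 2306
r = -983 / √(1554 × 2306) = -983 / 1893.0198 ≈ -0.519

-0.519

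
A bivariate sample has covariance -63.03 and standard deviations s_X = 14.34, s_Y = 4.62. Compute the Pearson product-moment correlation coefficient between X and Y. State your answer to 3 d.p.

-0.951

r = Cov(X,Y) / (s_X · s_Y) = -63.03 / (14.34 × 4.62)
  = -63.03 / 66.2508 ≈ -0.951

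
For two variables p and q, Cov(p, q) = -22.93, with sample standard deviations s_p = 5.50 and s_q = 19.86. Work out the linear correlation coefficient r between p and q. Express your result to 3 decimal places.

r = Cov(p,q) / (s_p · s_q) = -22.93 / (5.50 × 19.86)
  = -22.93 / 109.2300 ≈ -0.210

-0.210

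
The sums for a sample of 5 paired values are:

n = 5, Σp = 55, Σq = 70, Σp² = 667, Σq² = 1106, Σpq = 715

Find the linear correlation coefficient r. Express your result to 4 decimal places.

-0.6223

r = (nΣpq − ΣpΣq) / √[(nΣp² − (Σp)²)(nΣq² − (Σq)²)]
Numerator: 5×715 − 55×70 = -275
Denominator: √[(3335 − 3025)(5530 − 4900)] = √[310 × 630] = 441.9276
r = -275 / 441.9276 ≈ -0.6223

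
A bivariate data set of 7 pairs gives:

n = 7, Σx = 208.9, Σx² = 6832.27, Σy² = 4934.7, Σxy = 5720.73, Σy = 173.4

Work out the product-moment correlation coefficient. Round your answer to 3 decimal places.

0.883

r = (nΣxy − ΣxΣy) / √[(nΣx² − (Σx)²)(nΣy² − (Σy)²)]
Numerator: 7×5720.73 − 208.9×173.4 = 3821.85
Denominator: √[(47825.89 − 43639.21)(34542.9 − 30067.56)] = √[4186.68 × 4475.34] = 4328.6044
r = 3821.85 / 4328.6044 ≈ 0.883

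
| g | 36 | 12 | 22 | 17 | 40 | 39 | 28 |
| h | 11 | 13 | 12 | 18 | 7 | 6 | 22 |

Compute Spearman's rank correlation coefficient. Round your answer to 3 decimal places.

-0.714

Rank g: 5, 1, 3, 2, 7, 6, 4
Rank h: 3, 5, 4, 6, 2, 1, 7
d = rank(g) − rank(h): 2, -4, -1, -4, 5, 5, -3; Σd² = 96
ρ = 1 − 6Σd² / [n(n²−1)] = 1 − 6×96 / (7×48) = 1 − 576/336 ≈ -0.714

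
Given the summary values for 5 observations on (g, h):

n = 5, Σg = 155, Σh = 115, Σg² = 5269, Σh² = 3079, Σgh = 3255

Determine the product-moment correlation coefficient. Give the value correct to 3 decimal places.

-0.691

r = (nΣgh − ΣgΣh) / √[(nΣg² − (Σg)²)(nΣh² − (Σh)²)]
Numerator: 5×3255 − 155×115 = -1550
Denominator: √[(26345 − 24025)(15395 − 13225)] = √[2320 × 2170] = 2243.7469
r = -1550 / 2243.7469 ≈ -0.691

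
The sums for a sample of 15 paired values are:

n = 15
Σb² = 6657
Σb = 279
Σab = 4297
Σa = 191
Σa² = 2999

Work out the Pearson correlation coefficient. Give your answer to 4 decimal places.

0.8161

r = (nΣab − ΣaΣb) / √[(nΣa² − (Σa)²)(nΣb² − (Σb)²)]
Numerator: 15×4297 − 191×279 = 11166
Denominator: √[(44985 − 36481)(99855 − 77841)] = √[8504 × 22014] = 13682.3630
r = 11166 / 13682.3630 ≈ 0.8161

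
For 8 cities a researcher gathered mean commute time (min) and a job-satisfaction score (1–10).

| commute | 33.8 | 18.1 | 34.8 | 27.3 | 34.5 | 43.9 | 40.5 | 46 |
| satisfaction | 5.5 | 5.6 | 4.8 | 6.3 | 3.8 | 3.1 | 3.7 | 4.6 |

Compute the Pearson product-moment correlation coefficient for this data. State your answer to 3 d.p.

n = 8, Σx = 278.9, Σy = 37.4, Σx² = 10300.09, Σy² = 183.24, Σxy = 1254.93
nΣxy − ΣxΣy = 10039.44 − 10430.86 = -391.42
nΣx² − (Σx)² = 82400.72 − 77785.21 = 4615.51; nΣy² − (Σy)² = 1465.92 − 1398.76 = 67.16
r = -391.42 / √(4615.51 × 67.16) = -391.42 / 556.7564 ≈ -0.703

-0.703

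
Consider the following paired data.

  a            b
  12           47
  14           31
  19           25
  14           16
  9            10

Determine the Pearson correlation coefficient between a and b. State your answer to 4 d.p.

n = 5, Σa = 68, Σb = 129, Σa² = 978, Σb² = 4151, Σab = 1787
nΣab − ΣaΣb = 8935 − 8772 = 163
nΣa² − (Σa)² = 4890 − 4624 = 266; nΣb² − (Σb)² = 20755 − 16641 = 4114
r = 163 / √(266 × 4114) = 163 / 1046.0994 ≈ 0.1558

0.1558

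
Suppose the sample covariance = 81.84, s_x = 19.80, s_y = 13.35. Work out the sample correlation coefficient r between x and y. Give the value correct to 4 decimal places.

r = Cov(x,y) / (s_x · s_y) = 81.84 / (19.80 × 13.35)
  = 81.84 / 264.3300 ≈ 0.3096

0.3096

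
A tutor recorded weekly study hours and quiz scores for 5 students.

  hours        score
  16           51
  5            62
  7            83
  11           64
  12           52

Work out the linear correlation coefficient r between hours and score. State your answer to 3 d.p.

n = 5, Σx = 51, Σy = 312, Σx² = 595, Σy² = 20134, Σxy = 3035
nΣxy − ΣxΣy = 15175 − 15912 = -737
nΣx² − (Σx)² = 2975 − 2601 = 374; nΣy² − (Σy)² = 100670 − 97344 = 3326
r = -737 / √(374 × 3326) = -737 / 1115.3134 ≈ -0.661

-0.661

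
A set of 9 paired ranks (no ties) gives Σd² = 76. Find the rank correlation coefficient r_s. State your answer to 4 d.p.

ρ = 1 − 6Σd² / [n(n²−1)] = 1 − 6×76 / (9×80)
  = 1 − 456/720 = 1 − 0.63333 ≈ 0.3667

0.3667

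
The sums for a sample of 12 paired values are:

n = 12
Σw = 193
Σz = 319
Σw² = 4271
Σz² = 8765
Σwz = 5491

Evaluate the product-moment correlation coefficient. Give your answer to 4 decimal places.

0.6251

r = (nΣwz − ΣwΣz) / √[(nΣw² − (Σw)²)(nΣz² − (Σz)²)]
Numerator: 12×5491 − 193×319 = 4325
Denominator: √[(51252 − 37249)(105180 − 101761)] = √[14003 × 3419] = 6919.2671
r = 4325 / 6919.2671 ≈ 0.6251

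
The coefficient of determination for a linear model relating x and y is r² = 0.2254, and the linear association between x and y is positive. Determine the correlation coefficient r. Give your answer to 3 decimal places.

|r| = √0.2254 = 0.475
The association is positive, so r = 0.475.

0.475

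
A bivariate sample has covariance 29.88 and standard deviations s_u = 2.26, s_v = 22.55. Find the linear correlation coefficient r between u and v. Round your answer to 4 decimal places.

0.5863

r = Cov(u,v) / (s_u · s_v) = 29.88 / (2.26 × 22.55)
  = 29.88 / 50.9630 ≈ 0.5863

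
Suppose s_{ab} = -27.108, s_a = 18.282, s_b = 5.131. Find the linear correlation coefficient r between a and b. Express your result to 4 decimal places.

-0.2890

r = Cov(a,b) / (s_a · s_b) = -27.108 / (18.282 × 5.131)
  = -27.108 / 93.8049 ≈ -0.2890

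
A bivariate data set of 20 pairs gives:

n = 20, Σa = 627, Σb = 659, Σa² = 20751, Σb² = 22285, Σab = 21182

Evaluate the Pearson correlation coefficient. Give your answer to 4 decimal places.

0.6608

r = (nΣab − ΣaΣb) / √[(nΣa² − (Σa)²)(nΣb² − (Σb)²)]
Numerator: 20×21182 − 627×659 = 10447
Denominator: √[(415020 − 393129)(445700 − 434281)] = √[21891 × 11419] = 15810.5449
r = 10447 / 15810.5449 ≈ 0.6608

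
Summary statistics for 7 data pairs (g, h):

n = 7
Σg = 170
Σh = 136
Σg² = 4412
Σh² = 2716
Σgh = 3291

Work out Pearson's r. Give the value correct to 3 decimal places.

r = (nΣgh − ΣgΣh) / √[(nΣg² − (Σg)²)(nΣh² − (Σh)²)]
Numerator: 7×3291 − 170×136 = -83
Denominator: √[(30884 − 28900)(19012 − 18496)] = √[1984 × 516] = 1011.8024
r = -83 / 1011.8024 ≈ -0.082

-0.082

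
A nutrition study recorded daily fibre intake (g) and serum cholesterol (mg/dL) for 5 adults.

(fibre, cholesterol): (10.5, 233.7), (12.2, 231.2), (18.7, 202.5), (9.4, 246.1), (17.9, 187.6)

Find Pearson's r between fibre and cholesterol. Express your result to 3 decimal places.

-0.953

n = 5, Σx = 68.7, Σy = 1101.1, Σx² = 1017.55, Σy² = 244834.35, Σxy = 14732.62
nΣxy − ΣxΣy = 73663.1 − 75645.57 = -1982.47
nΣx² − (Σx)² = 5087.75 − 4719.69 = 368.06; nΣy² − (Σy)² = 1224171.75 − 1212421.21 = 11750.54
r = -1982.47 / √(368.06 × 11750.54) = -1982.47 / 2079.6403 ≈ -0.953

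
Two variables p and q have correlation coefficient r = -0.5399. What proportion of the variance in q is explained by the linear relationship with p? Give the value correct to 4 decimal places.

0.2915

r² = (-0.5399)² = 0.2915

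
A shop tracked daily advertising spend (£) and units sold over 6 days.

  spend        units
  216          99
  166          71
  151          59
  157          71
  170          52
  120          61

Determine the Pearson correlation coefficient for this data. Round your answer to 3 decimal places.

0.748

n = 6, Σx = 980, Σy = 413, Σx² = 164962, Σy² = 29789, Σxy = 69386
nΣxy − ΣxΣy = 416316 − 404740 = 11576
nΣx² − (Σx)² = 989772 − 960400 = 29372; nΣy² − (Σy)² = 178734 − 170569 = 8165
r = 11576 / √(29372 × 8165) = 11576 / 15486.1997 ≈ 0.748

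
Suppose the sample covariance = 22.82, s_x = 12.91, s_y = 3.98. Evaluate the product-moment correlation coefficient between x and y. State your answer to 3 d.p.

0.444

r = Cov(x,y) / (s_x · s_y) = 22.82 / (12.91 × 3.98)
  = 22.82 / 51.3818 ≈ 0.444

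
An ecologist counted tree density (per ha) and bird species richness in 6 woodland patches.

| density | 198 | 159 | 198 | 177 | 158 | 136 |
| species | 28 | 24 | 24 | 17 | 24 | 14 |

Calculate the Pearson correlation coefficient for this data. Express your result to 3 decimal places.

0.646

n = 6, Σx = 1026, Σy = 131, Σx² = 178478, Σy² = 2997, Σxy = 22817
nΣxy − ΣxΣy = 136902 − 134406 = 2496
nΣx² − (Σx)² = 1070868 − 1052676 = 18192; nΣy² − (Σy)² = 17982 − 17161 = 821
r = 2496 / √(18192 × 821) = 2496 / 3864.6645 ≈ 0.646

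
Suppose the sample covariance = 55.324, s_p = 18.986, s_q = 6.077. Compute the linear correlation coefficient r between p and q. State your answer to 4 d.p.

r = Cov(p,q) / (s_p · s_q) = 55.324 / (18.986 × 6.077)
  = 55.324 / 115.3779 ≈ 0.4795

0.4795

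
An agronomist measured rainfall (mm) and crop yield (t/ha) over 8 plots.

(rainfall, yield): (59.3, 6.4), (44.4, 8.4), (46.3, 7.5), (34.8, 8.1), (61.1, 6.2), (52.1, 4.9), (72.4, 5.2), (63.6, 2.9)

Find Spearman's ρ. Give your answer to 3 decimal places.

Rank rainfall: 5, 2, 3, 1, 6, 4, 8, 7
Rank yield: 5, 8, 6, 7, 4, 2, 3, 1
d = rank(rainfall) − rank(yield): 0, -6, -3, -6, 2, 2, 5, 6; Σd² = 150
ρ = 1 − 6Σd² / [n(n²−1)] = 1 − 6×150 / (8×63) = 1 − 900/504 ≈ -0.786

-0.786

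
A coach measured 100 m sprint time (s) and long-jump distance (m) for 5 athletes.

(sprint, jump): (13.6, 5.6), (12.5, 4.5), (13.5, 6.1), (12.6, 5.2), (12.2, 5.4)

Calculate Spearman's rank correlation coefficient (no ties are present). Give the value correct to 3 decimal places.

Rank sprint: 5, 2, 4, 3, 1
Rank jump: 4, 1, 5, 2, 3
d = rank(sprint) − rank(jump): 1, 1, -1, 1, -2; Σd² = 8
ρ = 1 − 6Σd² / [n(n²−1)] = 1 − 6×8 / (5×24) = 1 − 48/120 ≈ 0.600

0.600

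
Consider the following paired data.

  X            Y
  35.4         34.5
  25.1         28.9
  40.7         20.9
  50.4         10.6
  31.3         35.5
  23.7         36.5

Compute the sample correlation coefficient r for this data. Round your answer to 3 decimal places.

n = 6, ΣX = 206.6, ΣY = 166.9, ΣX² = 7621.2, ΣY² = 5167.13, ΣXY = 5307.76
nΣXY − ΣXΣY = 31846.56 − 34481.54 = -2634.98
nΣX² − (ΣX)² = 45727.2 − 42683.56 = 3043.64; nΣY² − (ΣY)² = 31002.78 − 27855.61 = 3147.17
r = -2634.98 / √(3043.64 × 3147.17) = -2634.98 / 3094.9721 ≈ -0.851

-0.851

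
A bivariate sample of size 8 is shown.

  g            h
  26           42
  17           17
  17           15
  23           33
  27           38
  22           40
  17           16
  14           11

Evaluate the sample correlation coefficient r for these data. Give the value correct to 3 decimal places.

n = 8, Σg = 163, Σh = 212, Σg² = 3481, Σh² = 6788, Σgh = 4727
nΣgh − ΣgΣh = 37816 − 34556 = 3260
nΣg² − (Σg)² = 27848 − 26569 = 1279; nΣh² − (Σh)² = 54304 − 44944 = 9360
r = 3260 / √(1279 × 9360) = 3260 / 3459.9769 ≈ 0.942

0.942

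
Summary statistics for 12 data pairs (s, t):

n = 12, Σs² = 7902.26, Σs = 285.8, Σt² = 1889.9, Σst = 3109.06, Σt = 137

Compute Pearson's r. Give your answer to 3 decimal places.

r = (nΣst − ΣsΣt) / √[(nΣs² − (Σs)²)(nΣt² − (Σt)²)]
Numerator: 12×3109.06 − 285.8×137 = -1845.88
Denominator: √[(94827.12 − 81681.64)(22678.8 − 18769)] = √[13145.48 × 3909.8] = 7169.1142
r = -1845.88 / 7169.1142 ≈ -0.257

-0.257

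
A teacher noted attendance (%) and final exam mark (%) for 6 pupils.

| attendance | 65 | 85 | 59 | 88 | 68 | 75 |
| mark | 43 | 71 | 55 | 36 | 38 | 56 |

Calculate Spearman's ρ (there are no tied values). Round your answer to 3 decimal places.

Rank attendance: 2, 5, 1, 6, 3, 4
Rank mark: 3, 6, 4, 1, 2, 5
d = rank(attendance) − rank(mark): -1, -1, -3, 5, 1, -1; Σd² = 38
ρ = 1 − 6Σd² / [n(n²−1)] = 1 − 6×38 / (6×35) = 1 − 228/210 ≈ -0.086

-0.086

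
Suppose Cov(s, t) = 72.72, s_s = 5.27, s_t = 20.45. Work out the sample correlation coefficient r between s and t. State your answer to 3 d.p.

0.675

r = Cov(s,t) / (s_s · s_t) = 72.72 / (5.27 × 20.45)
  = 72.72 / 107.7715 ≈ 0.675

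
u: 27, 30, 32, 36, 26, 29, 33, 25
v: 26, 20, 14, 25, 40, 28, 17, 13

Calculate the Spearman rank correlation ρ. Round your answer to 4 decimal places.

Rank u: 3, 5, 6, 8, 2, 4, 7, 1
Rank v: 6, 4, 2, 5, 8, 7, 3, 1
d = rank(u) − rank(v): -3, 1, 4, 3, -6, -3, 4, 0; Σd² = 96
ρ = 1 − 6Σd² / [n(n²−1)] = 1 − 6×96 / (8×63) = 1 − 576/504 ≈ -0.1429

-0.1429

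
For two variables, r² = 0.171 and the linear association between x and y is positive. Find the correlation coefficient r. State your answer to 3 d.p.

|r| = √0.171 = 0.414
The association is positive, so r = 0.414.

0.414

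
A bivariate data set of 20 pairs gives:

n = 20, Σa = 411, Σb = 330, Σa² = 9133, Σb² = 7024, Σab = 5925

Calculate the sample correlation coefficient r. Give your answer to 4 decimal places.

r = (nΣab − ΣaΣb) / √[(nΣa² − (Σa)²)(nΣb² − (Σb)²)]
Numerator: 20×5925 − 411×330 = -17130
Denominator: √[(182660 − 168921)(140480 − 108900)] = √[13739 × 31580] = 20829.7292
r = -17130 / 20829.7292 ≈ -0.8224

-0.8224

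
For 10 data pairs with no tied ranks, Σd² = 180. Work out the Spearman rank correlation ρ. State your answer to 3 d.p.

-0.091

ρ = 1 − 6Σd² / [n(n²−1)] = 1 − 6×180 / (10×99)
  = 1 − 1080/990 = 1 − 1.0909 ≈ -0.091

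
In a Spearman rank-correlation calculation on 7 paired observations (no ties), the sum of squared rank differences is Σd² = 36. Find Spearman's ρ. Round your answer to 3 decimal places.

0.357

ρ = 1 − 6Σd² / [n(n²−1)] = 1 − 6×36 / (7×48)
  = 1 − 216/336 = 1 − 0.6429 ≈ 0.357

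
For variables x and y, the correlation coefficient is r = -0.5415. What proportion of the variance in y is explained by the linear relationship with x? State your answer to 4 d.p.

r² = (-0.5415)² = 0.2932

0.2932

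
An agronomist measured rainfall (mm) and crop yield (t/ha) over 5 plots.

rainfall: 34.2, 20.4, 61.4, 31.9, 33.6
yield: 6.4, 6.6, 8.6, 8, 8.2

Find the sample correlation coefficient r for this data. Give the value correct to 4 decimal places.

0.6679

n = 5, Σx = 181.5, Σy = 37.8, Σx² = 7502.33, Σy² = 289.72, Σxy = 1412.28
nΣxy − ΣxΣy = 7061.4 − 6860.7 = 200.7
nΣx² − (Σx)² = 37511.65 − 32942.25 = 4569.4; nΣy² − (Σy)² = 1448.6 − 1428.84 = 19.76
r = 200.7 / √(4569.4 × 19.76) = 200.7 / 300.4852 ≈ 0.6679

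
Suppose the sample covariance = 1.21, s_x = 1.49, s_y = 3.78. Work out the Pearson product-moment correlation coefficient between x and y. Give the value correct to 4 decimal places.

r = Cov(x,y) / (s_x · s_y) = 1.21 / (1.49 × 3.78)
  = 1.21 / 5.6322 ≈ 0.2148

0.2148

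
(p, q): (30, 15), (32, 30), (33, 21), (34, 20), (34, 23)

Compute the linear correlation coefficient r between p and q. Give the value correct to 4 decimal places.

n = 5, Σp = 163, Σq = 109, Σp² = 5325, Σq² = 2495, Σpq = 3565
nΣpq − ΣpΣq = 17825 − 17767 = 58
nΣp² − (Σp)² = 26625 − 26569 = 56; nΣq² − (Σq)² = 12475 − 11881 = 594
r = 58 / √(56 × 594) = 58 / 182.3842 ≈ 0.3180

0.3180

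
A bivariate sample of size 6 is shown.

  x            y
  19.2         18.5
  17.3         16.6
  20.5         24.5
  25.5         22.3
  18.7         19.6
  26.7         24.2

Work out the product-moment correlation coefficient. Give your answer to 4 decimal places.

n = 6, Σx = 127.9, Σy = 125.7, Σx² = 2801.01, Σy² = 2685.15, Σxy = 2725.94
nΣxy − ΣxΣy = 16355.64 − 16077.03 = 278.61
nΣx² − (Σx)² = 16806.06 − 16358.41 = 447.65; nΣy² − (Σy)² = 16110.9 − 15800.49 = 310.41
r = 278.61 / √(447.65 × 310.41) = 278.61 / 372.7667 ≈ 0.7474

0.7474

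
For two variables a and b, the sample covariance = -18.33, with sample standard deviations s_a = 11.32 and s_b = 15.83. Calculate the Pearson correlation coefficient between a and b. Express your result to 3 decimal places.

-0.102

r = Cov(a,b) / (s_a · s_b) = -18.33 / (11.32 × 15.83)
  = -18.33 / 179.1956 ≈ -0.102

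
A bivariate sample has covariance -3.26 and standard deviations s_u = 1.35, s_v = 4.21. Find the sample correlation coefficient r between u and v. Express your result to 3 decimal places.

r = Cov(u,v) / (s_u · s_v) = -3.26 / (1.35 × 4.21)
  = -3.26 / 5.6835 ≈ -0.574

-0.574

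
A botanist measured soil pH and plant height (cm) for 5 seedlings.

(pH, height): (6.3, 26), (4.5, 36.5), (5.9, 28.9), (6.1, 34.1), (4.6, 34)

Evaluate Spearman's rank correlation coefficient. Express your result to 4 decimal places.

-0.7000

Rank pH: 5, 1, 3, 4, 2
Rank height: 1, 5, 2, 4, 3
d = rank(pH) − rank(height): 4, -4, 1, 0, -1; Σd² = 34
ρ = 1 − 6Σd² / [n(n²−1)] = 1 − 6×34 / (5×24) = 1 − 204/120 ≈ -0.7000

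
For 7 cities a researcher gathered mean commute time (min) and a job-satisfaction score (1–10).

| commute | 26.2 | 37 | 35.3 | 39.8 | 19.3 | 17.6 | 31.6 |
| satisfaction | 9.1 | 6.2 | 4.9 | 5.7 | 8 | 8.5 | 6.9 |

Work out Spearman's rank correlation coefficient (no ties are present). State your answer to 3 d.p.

-0.786

Rank commute: 3, 6, 5, 7, 2, 1, 4
Rank satisfaction: 7, 3, 1, 2, 5, 6, 4
d = rank(commute) − rank(satisfaction): -4, 3, 4, 5, -3, -5, 0; Σd² = 100
ρ = 1 − 6Σd² / [n(n²−1)] = 1 − 6×100 / (7×48) = 1 − 600/336 ≈ -0.786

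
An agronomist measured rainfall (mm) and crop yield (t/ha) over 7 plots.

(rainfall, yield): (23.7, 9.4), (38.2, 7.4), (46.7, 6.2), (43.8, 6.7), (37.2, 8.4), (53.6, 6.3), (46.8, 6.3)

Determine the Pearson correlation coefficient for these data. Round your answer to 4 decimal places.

-0.9400

n = 7, Σx = 290, Σy = 50.7, Σx² = 12567.3, Σy² = 376.39, Σxy = 2033.46
nΣxy − ΣxΣy = 14234.22 − 14703 = -468.78
nΣx² − (Σx)² = 87971.1 − 84100 = 3871.1; nΣy² − (Σy)² = 2634.73 − 2570.49 = 64.24
r = -468.78 / √(3871.1 × 64.24) = -468.78 / 498.6777 ≈ -0.9400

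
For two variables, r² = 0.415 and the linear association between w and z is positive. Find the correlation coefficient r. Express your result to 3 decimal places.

0.644

|r| = √0.415 = 0.644
The association is positive, so r = 0.644.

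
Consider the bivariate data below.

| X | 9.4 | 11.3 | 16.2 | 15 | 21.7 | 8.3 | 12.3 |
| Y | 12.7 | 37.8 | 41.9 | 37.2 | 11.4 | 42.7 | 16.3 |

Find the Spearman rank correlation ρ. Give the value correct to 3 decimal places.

-0.393

Rank X: 2, 3, 6, 5, 7, 1, 4
Rank Y: 2, 5, 6, 4, 1, 7, 3
d = rank(X) − rank(Y): 0, -2, 0, 1, 6, -6, 1; Σd² = 78
ρ = 1 − 6Σd² / [n(n²−1)] = 1 − 6×78 / (7×48) = 1 − 468/336 ≈ -0.393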